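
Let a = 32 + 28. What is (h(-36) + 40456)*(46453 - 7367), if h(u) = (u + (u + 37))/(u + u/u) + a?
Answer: 1583647462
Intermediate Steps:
a = 60
h(u) = 60 + (37 + 2*u)/(1 + u) (h(u) = (u + (u + 37))/(u + u/u) + 60 = (u + (37 + u))/(u + 1) + 60 = (37 + 2*u)/(1 + u) + 60 = 60 + (37 + 2*u)/(1 + u))
(h(-36) + 40456)*(46453 - 7367) = ((97 + 62*(-36))/(1 - 36) + 40456)*(46453 - 7367) = ((97 - 2232)/(-35) + 40456)*39086 = (-1/35*(-2135) + 40456)*39086 = (61 + 40456)*39086 = 40517*39086 = 1583647462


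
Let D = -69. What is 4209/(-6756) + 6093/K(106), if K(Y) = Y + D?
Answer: 13669525/83324 ≈ 164.05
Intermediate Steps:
K(Y) = -69 + Y (K(Y) = Y - 69 = -69 + Y)
4209/(-6756) + 6093/K(106) = 4209/(-6756) + 6093/(-69 + 106) = 4209*(-1/6756) + 6093/37 = -1403/2252 + 6093*(1/37) = -1403/2252 + 6093/37 = 13669525/83324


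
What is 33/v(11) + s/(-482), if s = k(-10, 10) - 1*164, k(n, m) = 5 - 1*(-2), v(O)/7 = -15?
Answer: 193/16870 ≈ 0.011440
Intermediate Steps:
v(O) = -105 (v(O) = 7*(-15) = -105)
k(n, m) = 7 (k(n, m) = 5 + 2 = 7)
s = -157 (s = 7 - 1*164 = 7 - 164 = -157)
33/v(11) + s/(-482) = 33/(-105) - 157/(-482) = 33*(-1/105) - 157*(-1/482) = -11/35 + 157/482 = 193/16870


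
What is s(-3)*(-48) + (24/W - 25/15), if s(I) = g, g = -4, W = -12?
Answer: 565/3 ≈ 188.33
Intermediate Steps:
s(I) = -4
s(-3)*(-48) + (24/W - 25/15) = -4*(-48) + (24/(-12) - 25/15) = 192 + (24*(-1/12) - 25*1/15) = 192 + (-2 - 5/3) = 192 - 11/3 = 565/3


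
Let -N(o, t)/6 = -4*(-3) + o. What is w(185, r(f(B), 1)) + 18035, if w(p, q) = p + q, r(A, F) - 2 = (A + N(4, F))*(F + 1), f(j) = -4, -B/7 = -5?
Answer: 18022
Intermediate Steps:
B = 35 (B = -7*(-5) = 35)
N(o, t) = -72 - 6*o (N(o, t) = -6*(-4*(-3) + o) = -6*(12 + o) = -72 - 6*o)
r(A, F) = 2 + (1 + F)*(-96 + A) (r(A, F) = 2 + (A + (-72 - 6*4))*(F + 1) = 2 + (A + (-72 - 24))*(1 + F) = 2 + (A - 96)*(1 + F) = 2 + (-96 + A)*(1 + F) = 2 + (1 + F)*(-96 + A))
w(185, r(f(B), 1)) + 18035 = (185 + (-94 - 4 - 96*1 - 4*1)) + 18035 = (185 + (-94 - 4 - 96 - 4)) + 18035 = (185 - 198) + 18035 = -13 + 18035 = 18022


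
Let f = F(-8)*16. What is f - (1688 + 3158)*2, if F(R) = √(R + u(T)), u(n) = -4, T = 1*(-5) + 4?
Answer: -9692 + 32*I*√3 ≈ -9692.0 + 55.426*I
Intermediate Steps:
T = -1 (T = -5 + 4 = -1)
F(R) = √(-4 + R) (F(R) = √(R - 4) = √(-4 + R))
f = 32*I*√3 (f = √(-4 - 8)*16 = √(-12)*16 = (2*I*√3)*16 = 32*I*√3 ≈ 55.426*I)
f - (1688 + 3158)*2 = 32*I*√3 - (1688 + 3158)*2 = 32*I*√3 - 4846*2 = 32*I*√3 - 1*9692 = 32*I*√3 - 9692 = -9692 + 32*I*√3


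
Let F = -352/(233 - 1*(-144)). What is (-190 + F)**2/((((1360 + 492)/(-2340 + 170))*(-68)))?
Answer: 1405457007885/2237394718 ≈ 628.17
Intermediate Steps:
F = -352/377 (F = -352/(233 + 144) = -352/377 ≈ -0.93369)
(-190 + F)**2/((((1360 + 492)/(-2340 + 170))*(-68))) = (-190 - 352/377)**2/((((1360 + 492)/(-2340 + 170))*(-68))) = (-71982/377)**2/(((1852/(-2170))*(-68))) = 5181408324/(142129*(((1852*(-1/2170))*(-68)))) = 5181408324/(142129*((-926/1085*(-68)))) = 5181408324/(142129*(62968/1085)) = (5181408324/142129)*(1085/62968) = 1405457007885/2237394718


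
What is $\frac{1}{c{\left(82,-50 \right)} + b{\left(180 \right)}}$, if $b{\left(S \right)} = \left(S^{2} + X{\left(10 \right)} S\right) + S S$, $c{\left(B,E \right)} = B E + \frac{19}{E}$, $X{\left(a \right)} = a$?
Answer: $\frac{50}{3124981} \approx 1.6 \cdot 10^{-5}$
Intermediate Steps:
$c{\left(B,E \right)} = \frac{19}{E} + B E$
$b{\left(S \right)} = 2 S^{2} + 10 S$ ($b{\left(S \right)} = \left(S^{2} + 10 S\right) + S S = \left(S^{2} + 10 S\right) + S^{2} = 2 S^{2} + 10 S$)
$\frac{1}{c{\left(82,-50 \right)} + b{\left(180 \right)}} = \frac{1}{\left(\frac{19}{-50} + 82 \left(-50\right)\right) + 2 \cdot 180 \left(5 + 180\right)} = \frac{1}{\left(19 \left(- \frac{1}{50}\right) - 4100\right) + 2 \cdot 180 \cdot 185} = \frac{1}{\left(- \frac{19}{50} - 4100\right) + 66600} = \frac{1}{- \frac{205019}{50} + 66600} = \frac{1}{\frac{3124981}{50}} = \frac{50}{3124981}$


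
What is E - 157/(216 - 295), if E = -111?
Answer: -8612/79 ≈ -109.01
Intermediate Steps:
E - 157/(216 - 295) = -111 - 157/(216 - 295) = -111 - 157/(-79) = -111 - 157*(-1/79) = -111 + 157/79 = -8612/79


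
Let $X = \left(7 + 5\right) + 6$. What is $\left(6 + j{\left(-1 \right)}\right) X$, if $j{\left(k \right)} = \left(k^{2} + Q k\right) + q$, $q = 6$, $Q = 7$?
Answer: $108$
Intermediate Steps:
$j{\left(k \right)} = 6 + k^{2} + 7 k$ ($j{\left(k \right)} = \left(k^{2} + 7 k\right) + 6 = 6 + k^{2} + 7 k$)
$X = 18$ ($X = 12 + 6 = 18$)
$\left(6 + j{\left(-1 \right)}\right) X = \left(6 + \left(6 + \left(-1\right)^{2} + 7 \left(-1\right)\right)\right) 18 = \left(6 + \left(6 + 1 - 7\right)\right) 18 = \left(6 + 0\right) 18 = 6 \cdot 18 = 108$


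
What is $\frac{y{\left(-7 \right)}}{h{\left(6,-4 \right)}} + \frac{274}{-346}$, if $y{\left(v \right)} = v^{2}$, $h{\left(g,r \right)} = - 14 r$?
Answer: $\frac{115}{1384} \approx 0.083092$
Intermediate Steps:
$\frac{y{\left(-7 \right)}}{h{\left(6,-4 \right)}} + \frac{274}{-346} = \frac{\left(-7\right)^{2}}{\left(-14\right) \left(-4\right)} + \frac{274}{-346} = \frac{49}{56} + 274 \left(- \frac{1}{346}\right) = 49 \cdot \frac{1}{56} - \frac{137}{173} = \frac{7}{8} - \frac{137}{173} = \frac{115}{1384}$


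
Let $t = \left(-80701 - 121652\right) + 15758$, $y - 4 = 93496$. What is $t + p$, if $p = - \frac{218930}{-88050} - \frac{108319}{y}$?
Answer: $- \frac{30723301183159}{164653500} \approx -1.8659 \cdot 10^{5}$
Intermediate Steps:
$y = 93500$ ($y = 4 + 93496 = 93500$)
$t = -186595$ ($t = \left(-80701 - 121652\right) + 15758 = -202353 + 15758 = -186595$)
$p = \frac{218649341}{164653500}$ ($p = - \frac{218930}{-88050} - \frac{108319}{93500} = \left(-218930\right) \left(- \frac{1}{88050}\right) - \frac{108319}{93500} = \frac{21893}{8805} - \frac{108319}{93500} = \frac{218649341}{164653500} \approx 1.3279$)
$t + p = -186595 + \frac{218649341}{164653500} = - \frac{30723301183159}{164653500}$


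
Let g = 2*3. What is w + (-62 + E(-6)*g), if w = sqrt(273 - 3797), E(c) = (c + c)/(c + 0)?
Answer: -50 + 2*I*sqrt(881) ≈ -50.0 + 59.363*I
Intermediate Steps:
g = 6
E(c) = 2 (E(c) = (2*c)/c = 2)
w = 2*I*sqrt(881) (w = sqrt(-3524) = 2*I*sqrt(881) ≈ 59.363*I)
w + (-62 + E(-6)*g) = 2*I*sqrt(881) + (-62 + 2*6) = 2*I*sqrt(881) + (-62 + 12) = 2*I*sqrt(881) - 50 = -50 + 2*I*sqrt(881)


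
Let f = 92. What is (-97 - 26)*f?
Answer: -11316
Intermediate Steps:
(-97 - 26)*f = (-97 - 26)*92 = -123*92 = -11316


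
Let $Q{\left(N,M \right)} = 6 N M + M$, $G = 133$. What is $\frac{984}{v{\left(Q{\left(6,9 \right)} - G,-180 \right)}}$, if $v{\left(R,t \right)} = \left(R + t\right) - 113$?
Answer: $- \frac{328}{31} \approx -10.581$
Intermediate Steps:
$Q{\left(N,M \right)} = M + 6 M N$ ($Q{\left(N,M \right)} = 6 M N + M = M + 6 M N$)
$v{\left(R,t \right)} = -113 + R + t$
$\frac{984}{v{\left(Q{\left(6,9 \right)} - G,-180 \right)}} = \frac{984}{-113 + \left(9 \left(1 + 6 \cdot 6\right) - 133\right) - 180} = \frac{984}{-113 - \left(133 - 9 \left(1 + 36\right)\right) - 180} = \frac{984}{-113 + \left(9 \cdot 37 - 133\right) - 180} = \frac{984}{-113 + \left(333 - 133\right) - 180} = \frac{984}{-113 + 200 - 180} = \frac{984}{-93} = 984 \left(- \frac{1}{93}\right) = - \frac{328}{31}$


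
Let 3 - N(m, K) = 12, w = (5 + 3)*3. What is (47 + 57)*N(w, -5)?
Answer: -936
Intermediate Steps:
w = 24 (w = 8*3 = 24)
N(m, K) = -9 (N(m, K) = 3 - 1*12 = 3 - 12 = -9)
(47 + 57)*N(w, -5) = (47 + 57)*(-9) = 104*(-9) = -936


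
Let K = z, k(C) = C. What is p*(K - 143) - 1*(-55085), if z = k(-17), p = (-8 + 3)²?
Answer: 51085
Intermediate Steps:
p = 25 (p = (-5)² = 25)
z = -17
K = -17
p*(K - 143) - 1*(-55085) = 25*(-17 - 143) - 1*(-55085) = 25*(-160) + 55085 = -4000 + 55085 = 51085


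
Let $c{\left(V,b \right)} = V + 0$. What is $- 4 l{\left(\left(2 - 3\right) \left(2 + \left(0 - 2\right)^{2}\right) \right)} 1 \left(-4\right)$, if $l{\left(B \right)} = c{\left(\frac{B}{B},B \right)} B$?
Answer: $-96$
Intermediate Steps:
$c{\left(V,b \right)} = V$
$l{\left(B \right)} = B$ ($l{\left(B \right)} = \frac{B}{B} B = 1 B = B$)
$- 4 l{\left(\left(2 - 3\right) \left(2 + \left(0 - 2\right)^{2}\right) \right)} 1 \left(-4\right) = - 4 \left(2 - 3\right) \left(2 + \left(0 - 2\right)^{2}\right) 1 \left(-4\right) = - 4 \left(- (2 + \left(-2\right)^{2})\right) \left(-4\right) = - 4 \left(- (2 + 4)\right) \left(-4\right) = - 4 \left(\left(-1\right) 6\right) \left(-4\right) = \left(-4\right) \left(-6\right) \left(-4\right) = 24 \left(-4\right) = -96$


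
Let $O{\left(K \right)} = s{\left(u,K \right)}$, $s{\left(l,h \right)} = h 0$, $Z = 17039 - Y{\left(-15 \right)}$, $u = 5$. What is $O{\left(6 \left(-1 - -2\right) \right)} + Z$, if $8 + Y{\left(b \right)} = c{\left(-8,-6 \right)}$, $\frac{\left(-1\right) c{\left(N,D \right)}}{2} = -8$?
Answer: $17031$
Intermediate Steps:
$c{\left(N,D \right)} = 16$ ($c{\left(N,D \right)} = \left(-2\right) \left(-8\right) = 16$)
$Y{\left(b \right)} = 8$ ($Y{\left(b \right)} = -8 + 16 = 8$)
$Z = 17031$ ($Z = 17039 - 8 = 17031$)
$s{\left(l,h \right)} = 0$
$O{\left(K \right)} = 0$
$O{\left(6 \left(-1 - -2\right) \right)} + Z = 0 + 17031 = 17031$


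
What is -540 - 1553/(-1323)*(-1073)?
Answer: -2380789/1323 ≈ -1799.5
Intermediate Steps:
-540 - 1553/(-1323)*(-1073) = -540 - 1553*(-1/1323)*(-1073) = -540 + (1553/1323)*(-1073) = -540 - 1666369/1323 = -2380789/1323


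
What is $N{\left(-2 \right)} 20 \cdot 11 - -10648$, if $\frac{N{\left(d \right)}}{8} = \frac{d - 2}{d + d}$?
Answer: $12408$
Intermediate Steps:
$N{\left(d \right)} = \frac{4 \left(-2 + d\right)}{d}$ ($N{\left(d \right)} = 8 \frac{d - 2}{d + d} = 8 \frac{-2 + d}{2 d} = \frac{4 \left(-2 + d\right)}{d}$)
$N{\left(-2 \right)} 20 \cdot 11 - -10648 = \left(4 - \frac{8}{-2}\right) 20 \cdot 11 - -10648 = \left(4 - -4\right) 20 \cdot 11 + 10648 = \left(4 + 4\right) 20 \cdot 11 + 10648 = 8 \cdot 20 \cdot 11 + 10648 = 160 \cdot 11 + 10648 = 1760 + 10648 = 12408$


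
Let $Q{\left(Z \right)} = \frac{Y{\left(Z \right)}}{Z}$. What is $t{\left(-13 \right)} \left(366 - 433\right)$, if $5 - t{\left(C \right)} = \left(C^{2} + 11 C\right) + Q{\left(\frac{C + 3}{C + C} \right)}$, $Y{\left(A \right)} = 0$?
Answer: $1407$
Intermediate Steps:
$Q{\left(Z \right)} = 0$ ($Q{\left(Z \right)} = \frac{0}{Z} = 0$)
$t{\left(C \right)} = 5 - C^{2} - 11 C$ ($t{\left(C \right)} = 5 - \left(\left(C^{2} + 11 C\right) + 0\right) = 5 - \left(C^{2} + 11 C\right) = 5 - C^{2} - 11 C$)
$t{\left(-13 \right)} \left(366 - 433\right) = \left(5 - \left(-13\right)^{2} - -143\right) \left(366 - 433\right) = \left(5 - 169 + 143\right) \left(-67\right) = \left(-21\right) \left(-67\right) = 1407$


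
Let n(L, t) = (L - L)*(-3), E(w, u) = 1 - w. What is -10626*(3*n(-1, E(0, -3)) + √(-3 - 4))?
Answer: -10626*I*√7 ≈ -28114.0*I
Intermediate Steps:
n(L, t) = 0 (n(L, t) = 0*(-3) = 0)
-10626*(3*n(-1, E(0, -3)) + √(-3 - 4)) = -10626*(3*0 + √(-3 - 4)) = -10626*(0 + √(-7)) = -10626*(0 + I*√7) = -10626*I*√7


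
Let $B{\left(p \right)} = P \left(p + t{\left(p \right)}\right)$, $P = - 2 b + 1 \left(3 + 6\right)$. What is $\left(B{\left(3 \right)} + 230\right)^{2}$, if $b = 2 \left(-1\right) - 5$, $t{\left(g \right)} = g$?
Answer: $135424$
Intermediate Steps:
$b = -7$ ($b = -2 - 5 = -7$)
$P = 23$ ($P = \left(-2\right) \left(-7\right) + 1 \left(3 + 6\right) = 14 + 1 \cdot 9 = 14 + 9 = 23$)
$B{\left(p \right)} = 46 p$ ($B{\left(p \right)} = 23 \left(p + p\right) = 23 \cdot 2 p = 46 p$)
$\left(B{\left(3 \right)} + 230\right)^{2} = \left(46 \cdot 3 + 230\right)^{2} = \left(138 + 230\right)^{2} = 368^{2} = 135424$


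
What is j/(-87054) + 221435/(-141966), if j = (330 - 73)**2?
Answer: -217072082/93626577 ≈ -2.3185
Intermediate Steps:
j = 66049 (j = 257**2 = 66049)
j/(-87054) + 221435/(-141966) = 66049/(-87054) + 221435/(-141966) = 66049*(-1/87054) + 221435*(-1/141966) = -66049/87054 - 221435/141966 = -217072082/93626577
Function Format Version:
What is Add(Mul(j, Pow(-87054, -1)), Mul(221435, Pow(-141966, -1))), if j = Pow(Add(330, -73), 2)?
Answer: Rational(-217072082, 93626577) ≈ -2.3185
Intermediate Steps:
j = 66049 (j = Pow(257, 2) = 66049)
Add(Mul(j, Pow(-87054, -1)), Mul(221435, Pow(-141966, -1))) = Add(Mul(66049, Pow(-87054, -1)), Mul(221435, Pow(-141966, -1))) = Add(Mul(66049, Rational(-1, 87054)), Mul(221435, Rational(-1, 141966))) = Add(Rational(-66049, 87054), Rational(-221435, 141966)) = Rational(-217072082, 93626577)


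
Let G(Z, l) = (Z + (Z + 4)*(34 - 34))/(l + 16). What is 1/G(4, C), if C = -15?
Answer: ¼ ≈ 0.25000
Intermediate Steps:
G(Z, l) = Z/(16 + l) (G(Z, l) = (Z + (4 + Z)*0)/(16 + l) = (Z + 0)/(16 + l) = Z/(16 + l))
1/G(4, C) = 1/(4/(16 - 15)) = 1/(4/1) = 1/(4*1) = 1/4 = ¼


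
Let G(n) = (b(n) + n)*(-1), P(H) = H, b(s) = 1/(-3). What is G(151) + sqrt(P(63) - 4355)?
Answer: -452/3 + 2*I*sqrt(1073) ≈ -150.67 + 65.513*I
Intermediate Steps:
b(s) = -1/3
G(n) = 1/3 - n (G(n) = (-1/3 + n)*(-1) = 1/3 - n)
G(151) + sqrt(P(63) - 4355) = (1/3 - 1*151) + sqrt(63 - 4355) = (1/3 - 151) + sqrt(-4292) = -452/3 + 2*I*sqrt(1073)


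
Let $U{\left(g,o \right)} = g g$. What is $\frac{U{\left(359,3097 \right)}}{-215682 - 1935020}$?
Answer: $- \frac{128881}{2150702} \approx -0.059925$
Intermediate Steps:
$U{\left(g,o \right)} = g^{2}$
$\frac{U{\left(359,3097 \right)}}{-215682 - 1935020} = \frac{359^{2}}{-215682 - 1935020} = \frac{128881}{-215682 - 1935020} = \frac{128881}{-2150702} = 128881 \left(- \frac{1}{2150702}\right) = - \frac{128881}{2150702}$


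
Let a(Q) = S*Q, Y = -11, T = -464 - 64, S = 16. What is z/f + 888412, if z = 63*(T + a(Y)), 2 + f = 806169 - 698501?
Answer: 47825861020/53833 ≈ 8.8841e+5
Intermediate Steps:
T = -528
f = 107666 (f = -2 + (806169 - 698501) = -2 + 107668 = 107666)
a(Q) = 16*Q
z = -44352 (z = 63*(-528 + 16*(-11)) = 63*(-528 - 176) = 63*(-704) = -44352)
z/f + 888412 = -44352/107666 + 888412 = -44352*1/107666 + 888412 = -22176/53833 + 888412 = 47825861020/53833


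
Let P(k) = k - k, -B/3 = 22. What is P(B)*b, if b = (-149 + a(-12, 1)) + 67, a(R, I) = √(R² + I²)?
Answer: 0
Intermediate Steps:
B = -66 (B = -3*22 = -66)
a(R, I) = √(I² + R²)
P(k) = 0
b = -82 + √145 (b = (-149 + √(1² + (-12)²)) + 67 = (-149 + √(1 + 144)) + 67 = (-149 + √145) + 67 = -82 + √145 ≈ -69.958)
P(B)*b = 0*(-82 + √145) = 0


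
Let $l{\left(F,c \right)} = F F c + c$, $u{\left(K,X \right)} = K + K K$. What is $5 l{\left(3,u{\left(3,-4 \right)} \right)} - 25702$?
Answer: $-25102$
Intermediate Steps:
$u{\left(K,X \right)} = K + K^{2}$
$l{\left(F,c \right)} = c + c F^{2}$ ($l{\left(F,c \right)} = F^{2} c + c = c F^{2} + c = c + c F^{2}$)
$5 l{\left(3,u{\left(3,-4 \right)} \right)} - 25702 = 5 \cdot 3 \left(1 + 3\right) \left(1 + 3^{2}\right) - 25702 = 5 \cdot 3 \cdot 4 \left(1 + 9\right) - 25702 = 5 \cdot 12 \cdot 10 - 25702 = 5 \cdot 120 - 25702 = 600 - 25702 = -25102$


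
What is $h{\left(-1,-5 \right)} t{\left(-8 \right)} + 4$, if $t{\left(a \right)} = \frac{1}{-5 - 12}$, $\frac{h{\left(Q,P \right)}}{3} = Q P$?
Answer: $\frac{53}{17} \approx 3.1176$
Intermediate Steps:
$h{\left(Q,P \right)} = 3 P Q$ ($h{\left(Q,P \right)} = 3 Q P = 3 P Q$)
$t{\left(a \right)} = - \frac{1}{17}$ ($t{\left(a \right)} = \frac{1}{-17} = - \frac{1}{17}$)
$h{\left(-1,-5 \right)} t{\left(-8 \right)} + 4 = 3 \left(-5\right) \left(-1\right) \left(- \frac{1}{17}\right) + 4 = 15 \left(- \frac{1}{17}\right) + 4 = - \frac{15}{17} + 4 = \frac{53}{17}$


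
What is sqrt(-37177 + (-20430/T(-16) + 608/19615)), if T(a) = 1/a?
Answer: 7*sqrt(2274749529655)/19615 ≈ 538.24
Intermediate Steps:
sqrt(-37177 + (-20430/T(-16) + 608/19615)) = sqrt(-37177 + (-20430/(1/(-16)) + 608/19615)) = sqrt(-37177 + (-20430/(-1/16) + 608*(1/19615))) = sqrt(-37177 + (-20430*(-16) + 608/19615)) = sqrt(-37177 + (326880 + 608/19615)) = sqrt(-37177 + 6411751808/19615) = sqrt(5682524953/19615) = 7*sqrt(2274749529655)/19615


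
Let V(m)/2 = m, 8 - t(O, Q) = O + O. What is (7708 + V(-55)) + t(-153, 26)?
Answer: 7912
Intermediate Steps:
t(O, Q) = 8 - 2*O (t(O, Q) = 8 - (O + O) = 8 - 2*O)
V(m) = 2*m
(7708 + V(-55)) + t(-153, 26) = (7708 + 2*(-55)) + (8 - 2*(-153)) = (7708 - 110) + (8 + 306) = 7598 + 314 = 7912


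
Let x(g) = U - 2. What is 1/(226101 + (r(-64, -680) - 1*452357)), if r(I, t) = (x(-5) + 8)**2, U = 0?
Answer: -1/226220 ≈ -4.4205e-6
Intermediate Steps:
x(g) = -2 (x(g) = 0 - 2 = -2)
r(I, t) = 36 (r(I, t) = (-2 + 8)**2 = 6**2 = 36)
1/(226101 + (r(-64, -680) - 1*452357)) = 1/(226101 + (36 - 1*452357)) = 1/(226101 + (36 - 452357)) = 1/(226101 - 452321) = 1/(-226220) = -1/226220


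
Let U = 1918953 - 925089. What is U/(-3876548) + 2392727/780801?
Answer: 2124877765333/756703138737 ≈ 2.8081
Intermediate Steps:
U = 993864
U/(-3876548) + 2392727/780801 = 993864/(-3876548) + 2392727/780801 = 993864*(-1/3876548) + 2392727*(1/780801) = -248466/969137 + 2392727/780801 = 2124877765333/756703138737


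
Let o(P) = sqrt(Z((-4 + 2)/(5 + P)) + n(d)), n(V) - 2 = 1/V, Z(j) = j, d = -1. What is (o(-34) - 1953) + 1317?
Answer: -636 + sqrt(899)/29 ≈ -634.97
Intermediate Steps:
n(V) = 2 + 1/V
o(P) = sqrt(1 - 2/(5 + P)) (o(P) = sqrt((-4 + 2)/(5 + P) + (2 + 1/(-1))) = sqrt(-2/(5 + P) + (2 - 1)) = sqrt(-2/(5 + P) + 1) = sqrt(1 - 2/(5 + P)))
(o(-34) - 1953) + 1317 = (sqrt((3 - 34)/(5 - 34)) - 1953) + 1317 = (sqrt(-31/(-29)) - 1953) + 1317 = (sqrt(-1/29*(-31)) - 1953) + 1317 = (sqrt(31/29) - 1953) + 1317 = (sqrt(899)/29 - 1953) + 1317 = (-1953 + sqrt(899)/29) + 1317 = -636 + sqrt(899)/29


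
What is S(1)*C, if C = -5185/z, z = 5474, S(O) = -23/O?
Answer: 305/14 ≈ 21.786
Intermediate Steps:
C = -305/322 (C = -5185/5474 = -5185*1/5474 = -305/322 ≈ -0.94720)
S(1)*C = -23/1*(-305/322) = -23*1*(-305/322) = -23*(-305/322) = 305/14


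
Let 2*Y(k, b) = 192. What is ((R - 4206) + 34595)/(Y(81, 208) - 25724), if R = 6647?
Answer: -9259/6407 ≈ -1.4451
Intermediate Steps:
Y(k, b) = 96 (Y(k, b) = (½)*192 = 96)
((R - 4206) + 34595)/(Y(81, 208) - 25724) = ((6647 - 4206) + 34595)/(96 - 25724) = (2441 + 34595)/(-25628) = 37036*(-1/25628) = -9259/6407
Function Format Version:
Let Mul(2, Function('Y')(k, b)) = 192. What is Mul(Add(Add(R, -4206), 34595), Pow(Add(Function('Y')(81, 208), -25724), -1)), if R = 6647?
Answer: Rational(-9259, 6407) ≈ -1.4451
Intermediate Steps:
Function('Y')(k, b) = 96 (Function('Y')(k, b) = Mul(Rational(1, 2), 192) = 96)
Mul(Add(Add(R, -4206), 34595), Pow(Add(Function('Y')(81, 208), -25724), -1)) = Mul(Add(Add(6647, -4206), 34595), Pow(Add(96, -25724), -1)) = Mul(Add(2441, 34595), Pow(-25628, -1)) = Mul(37036, Rational(-1, 25628)) = Rational(-9259, 6407)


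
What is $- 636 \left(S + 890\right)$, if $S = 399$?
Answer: $-819804$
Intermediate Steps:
$- 636 \left(S + 890\right) = - 636 \left(399 + 890\right) = \left(-636\right) 1289 = -819804$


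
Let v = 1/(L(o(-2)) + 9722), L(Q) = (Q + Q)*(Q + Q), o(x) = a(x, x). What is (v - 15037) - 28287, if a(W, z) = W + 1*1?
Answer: -421369223/9726 ≈ -43324.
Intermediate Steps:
a(W, z) = 1 + W (a(W, z) = W + 1 = 1 + W)
o(x) = 1 + x
L(Q) = 4*Q**2 (L(Q) = (2*Q)*(2*Q) = 4*Q**2)
v = 1/9726 (v = 1/(4*(1 - 2)**2 + 9722) = 1/(4*(-1)**2 + 9722) = 1/(4*1 + 9722) = 1/(4 + 9722) = 1/9726 ≈ 0.00010282)
(v - 15037) - 28287 = (1/9726 - 15037) - 28287 = -146249861/9726 - 28287 = -421369223/9726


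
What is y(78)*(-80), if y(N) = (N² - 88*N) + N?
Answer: 56160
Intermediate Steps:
y(N) = N² - 87*N
y(78)*(-80) = (78*(-87 + 78))*(-80) = (78*(-9))*(-80) = -702*(-80) = 56160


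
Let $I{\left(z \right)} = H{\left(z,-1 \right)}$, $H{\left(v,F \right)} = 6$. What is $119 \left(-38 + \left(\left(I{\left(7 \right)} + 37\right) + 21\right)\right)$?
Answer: $3094$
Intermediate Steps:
$I{\left(z \right)} = 6$
$119 \left(-38 + \left(\left(I{\left(7 \right)} + 37\right) + 21\right)\right) = 119 \left(-38 + \left(\left(6 + 37\right) + 21\right)\right) = 119 \left(-38 + \left(43 + 21\right)\right) = 119 \left(-38 + 64\right) = 119 \cdot 26 = 3094$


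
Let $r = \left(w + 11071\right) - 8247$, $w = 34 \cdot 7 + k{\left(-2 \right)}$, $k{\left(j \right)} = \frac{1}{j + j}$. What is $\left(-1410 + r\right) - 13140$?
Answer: $- \frac{45953}{4} \approx -11488.0$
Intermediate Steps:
$k{\left(j \right)} = \frac{1}{2 j}$
$w = \frac{951}{4}$ ($w = 34 \cdot 7 + \frac{1}{2 \left(-2\right)} = 238 + \frac{1}{2} \left(- \frac{1}{2}\right) = 238 - \frac{1}{4} = \frac{951}{4} \approx 237.75$)
$r = \frac{12247}{4}$ ($r = \left(\frac{951}{4} + 11071\right) - 8247 = \frac{45235}{4} - 8247 = \frac{12247}{4} \approx 3061.8$)
$\left(-1410 + r\right) - 13140 = \left(-1410 + \frac{12247}{4}\right) - 13140 = \frac{6607}{4} - 13140 = - \frac{45953}{4}$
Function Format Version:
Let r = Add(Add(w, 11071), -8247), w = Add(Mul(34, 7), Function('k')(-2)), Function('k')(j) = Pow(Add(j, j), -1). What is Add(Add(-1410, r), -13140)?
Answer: Rational(-45953, 4) ≈ -11488.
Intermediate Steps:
Function('k')(j) = Mul(Rational(1, 2), Pow(j, -1)) (Function('k')(j) = Pow(Mul(2, j), -1) = Mul(Rational(1, 2), Pow(j, -1)))
w = Rational(951, 4) (w = Add(Mul(34, 7), Mul(Rational(1, 2), Pow(-2, -1))) = Add(238, Mul(Rational(1, 2), Rational(-1, 2))) = Add(238, Rational(-1, 4)) = Rational(951, 4) ≈ 237.75)
r = Rational(12247, 4) (r = Add(Add(Rational(951, 4), 11071), -8247) = Add(Rational(45235, 4), -8247) = Rational(12247, 4) ≈ 3061.8)
Add(Add(-1410, r), -13140) = Add(Add(-1410, Rational(12247, 4)), -13140) = Add(Rational(6607, 4), -13140) = Rational(-45953, 4)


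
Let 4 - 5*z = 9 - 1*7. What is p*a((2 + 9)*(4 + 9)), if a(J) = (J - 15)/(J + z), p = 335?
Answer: 214400/717 ≈ 299.02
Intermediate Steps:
z = 2/5 (z = 4/5 - (9 - 1*7)/5 = 4/5 - (9 - 7)/5 = 4/5 - 1/5*2 = 4/5 - 2/5 = 2/5 ≈ 0.40000)
a(J) = (-15 + J)/(2/5 + J) (a(J) = (J - 15)/(J + 2/5) = (-15 + J)/(2/5 + J))
p*a((2 + 9)*(4 + 9)) = 335*(5*(-15 + (2 + 9)*(4 + 9))/(2 + 5*((2 + 9)*(4 + 9)))) = 335*(5*(-15 + 11*13)/(2 + 5*(11*13))) = 335*(5*(-15 + 143)/(2 + 5*143)) = 335*(5*128/(2 + 715)) = 335*(5*128/717) = 335*(5*(1/717)*128) = 335*(640/717) = 214400/717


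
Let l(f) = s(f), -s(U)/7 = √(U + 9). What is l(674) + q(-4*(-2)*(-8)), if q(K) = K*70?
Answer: -4480 - 7*√683 ≈ -4662.9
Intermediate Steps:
q(K) = 70*K
s(U) = -7*√(9 + U) (s(U) = -7*√(U + 9) = -7*√(9 + U))
l(f) = -7*√(9 + f)
l(674) + q(-4*(-2)*(-8)) = -7*√(9 + 674) + 70*(-4*(-2)*(-8)) = -7*√683 + 70*(8*(-8)) = -7*√683 + 70*(-64) = -7*√683 - 4480 = -4480 - 7*√683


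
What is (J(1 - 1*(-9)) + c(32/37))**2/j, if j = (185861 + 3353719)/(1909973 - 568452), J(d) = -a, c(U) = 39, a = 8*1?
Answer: 41587151/114180 ≈ 364.22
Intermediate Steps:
a = 8
J(d) = -8 (J(d) = -1*8 = -8)
j = 3539580/1341521 ≈ 2.6385
(J(1 - 1*(-9)) + c(32/37))**2/j = (-8 + 39)**2/(3539580/1341521) = 31**2*(1341521/3539580) = 961*(1341521/3539580) = 41587151/114180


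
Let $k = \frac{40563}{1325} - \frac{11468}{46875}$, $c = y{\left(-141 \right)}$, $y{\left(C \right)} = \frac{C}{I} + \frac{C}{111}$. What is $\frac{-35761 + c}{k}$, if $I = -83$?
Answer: $- \frac{272835838828125}{231700258291} \approx -1177.5$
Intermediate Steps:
$y{\left(C \right)} = - \frac{28 C}{9213}$ ($y{\left(C \right)} = \frac{C}{-83} + \frac{C}{111} = C \left(- \frac{1}{83}\right) + C \frac{1}{111} = - \frac{C}{83} + \frac{C}{111} = - \frac{28 C}{9213}$)
$c = \frac{1316}{3071}$ ($c = \left(- \frac{28}{9213}\right) \left(-141\right) = \frac{1316}{3071} \approx 0.42852$)
$k = \frac{75447821}{2484375}$ ($k = 40563 \cdot \frac{1}{1325} - \frac{11468}{46875} = \frac{40563}{1325} - \frac{11468}{46875} = \frac{75447821}{2484375} \approx 30.369$)
$\frac{-35761 + c}{k} = \frac{-35761 + \frac{1316}{3071}}{\frac{75447821}{2484375}} = \left(- \frac{109820715}{3071}\right) \frac{2484375}{75447821} = - \frac{272835838828125}{231700258291}$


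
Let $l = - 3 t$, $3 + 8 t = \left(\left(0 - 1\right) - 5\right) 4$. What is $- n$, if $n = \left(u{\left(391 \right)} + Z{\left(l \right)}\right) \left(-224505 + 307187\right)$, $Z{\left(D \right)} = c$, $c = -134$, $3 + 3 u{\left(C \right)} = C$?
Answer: $\frac{1157548}{3} \approx 3.8585 \cdot 10^{5}$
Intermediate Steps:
$u{\left(C \right)} = -1 + \frac{C}{3}$
$t = - \frac{27}{8}$ ($t = - \frac{3}{8} + \frac{\left(\left(0 - 1\right) - 5\right) 4}{8} = - \frac{3}{8} + \frac{\left(-1 - 5\right) 4}{8} = - \frac{3}{8} + \frac{\left(-6\right) 4}{8} = - \frac{3}{8} + \frac{1}{8} \left(-24\right) = - \frac{3}{8} - 3 = - \frac{27}{8} \approx -3.375$)
$l = \frac{81}{8}$ ($l = \left(-3\right) \left(- \frac{27}{8}\right) = \frac{81}{8} \approx 10.125$)
$Z{\left(D \right)} = -134$
$n = - \frac{1157548}{3}$ ($n = \left(\left(-1 + \frac{1}{3} \cdot 391\right) - 134\right) \left(-224505 + 307187\right) = \left(\left(-1 + \frac{391}{3}\right) - 134\right) 82682 = \left(\frac{388}{3} - 134\right) 82682 = \left(- \frac{14}{3}\right) 82682 = - \frac{1157548}{3} \approx -3.8585 \cdot 10^{5}$)
$- n = \left(-1\right) \left(- \frac{1157548}{3}\right) = \frac{1157548}{3}$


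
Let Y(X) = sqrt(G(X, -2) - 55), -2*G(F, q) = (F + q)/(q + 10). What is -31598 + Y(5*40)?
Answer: -31598 + 7*I*sqrt(22)/4 ≈ -31598.0 + 8.2082*I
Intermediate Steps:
G(F, q) = -(F + q)/(2*(10 + q)) (G(F, q) = -(F + q)/(2*(q + 10)) = -(F + q)/(2*(10 + q)))
Y(X) = sqrt(-439/8 - X/16) (Y(X) = sqrt((-X - 1*(-2))/(2*(10 - 2)) - 55) = sqrt((1/2)*(-X + 2)/8 - 55) = sqrt((1/2)*(1/8)*(2 - X) - 55) = sqrt((1/8 - X/16) - 55) = sqrt(-439/8 - X/16))
-31598 + Y(5*40) = -31598 + sqrt(-878 - 5*40)/4 = -31598 + sqrt(-878 - 1*200)/4 = -31598 + sqrt(-878 - 200)/4 = -31598 + sqrt(-1078)/4 = -31598 + (7*I*sqrt(22))/4 = -31598 + 7*I*sqrt(22)/4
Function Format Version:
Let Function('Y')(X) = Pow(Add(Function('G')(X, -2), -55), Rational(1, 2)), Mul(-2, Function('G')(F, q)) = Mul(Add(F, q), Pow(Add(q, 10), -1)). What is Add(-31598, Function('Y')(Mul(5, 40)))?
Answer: Add(-31598, Mul(Rational(7, 4), I, Pow(22, Rational(1, 2)))) ≈ Add(-31598., Mul(8.2082, I))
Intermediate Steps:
Function('G')(F, q) = Mul(Rational(-1, 2), Pow(Add(10, q), -1), Add(F, q)) (Function('G')(F, q) = Mul(Rational(-1, 2), Mul(Add(F, q), Pow(Add(q, 10), -1))) = Mul(Rational(-1, 2), Mul(Add(F, q), Pow(Add(10, q), -1))) = Mul(Rational(-1, 2), Mul(Pow(Add(10, q), -1), Add(F, q))) = Mul(Rational(-1, 2), Pow(Add(10, q), -1), Add(F, q)))
Function('Y')(X) = Pow(Add(Rational(-439, 8), Mul(Rational(-1, 16), X)), Rational(1, 2)) (Function('Y')(X) = Pow(Add(Mul(Rational(1, 2), Pow(Add(10, -2), -1), Add(Mul(-1, X), Mul(-1, -2))), -55), Rational(1, 2)) = Pow(Add(Mul(Rational(1, 2), Pow(8, -1), Add(Mul(-1, X), 2)), -55), Rational(1, 2)) = Pow(Add(Mul(Rational(1, 2), Rational(1, 8), Add(2, Mul(-1, X))), -55), Rational(1, 2)) = Pow(Add(Add(Rational(1, 8), Mul(Rational(-1, 16), X)), -55), Rational(1, 2)) = Pow(Add(Rational(-439, 8), Mul(Rational(-1, 16), X)), Rational(1, 2)))
Add(-31598, Function('Y')(Mul(5, 40))) = Add(-31598, Mul(Rational(1, 4), Pow(Add(-878, Mul(-1, Mul(5, 40))), Rational(1, 2)))) = Add(-31598, Mul(Rational(1, 4), Pow(Add(-878, Mul(-1, 200)), Rational(1, 2)))) = Add(-31598, Mul(Rational(1, 4), Pow(Add(-878, -200), Rational(1, 2)))) = Add(-31598, Mul(Rational(1, 4), Pow(-1078, Rational(1, 2)))) = Add(-31598, Mul(Rational(1, 4), Mul(7, I, Pow(22, Rational(1, 2))))) = Add(-31598, Mul(Rational(7, 4), I, Pow(22, Rational(1, 2))))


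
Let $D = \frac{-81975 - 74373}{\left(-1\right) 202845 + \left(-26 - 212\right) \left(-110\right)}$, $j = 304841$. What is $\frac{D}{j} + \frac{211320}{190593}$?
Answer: $\frac{1264512495003796}{1140481728706905} \approx 1.1088$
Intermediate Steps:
$D = \frac{156348}{176665}$ ($D = - \frac{156348}{-202845 - -26180} = - \frac{156348}{-202845 + 26180} = - \frac{156348}{-176665} = \left(-156348\right) \left(- \frac{1}{176665}\right) = \frac{156348}{176665} \approx 0.885$)
$\frac{D}{j} + \frac{211320}{190593} = \frac{156348}{176665 \cdot 304841} + \frac{211320}{190593} = \frac{156348}{176665} \cdot \frac{1}{304841} + 211320 \cdot \frac{1}{190593} = \frac{156348}{53854735265} + \frac{23480}{21177} = \frac{1264512495003796}{1140481728706905}$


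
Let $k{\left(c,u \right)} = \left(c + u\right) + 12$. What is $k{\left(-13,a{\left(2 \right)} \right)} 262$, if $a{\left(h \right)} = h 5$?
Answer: $2358$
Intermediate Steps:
$a{\left(h \right)} = 5 h$
$k{\left(c,u \right)} = 12 + c + u$
$k{\left(-13,a{\left(2 \right)} \right)} 262 = \left(12 - 13 + 5 \cdot 2\right) 262 = \left(12 - 13 + 10\right) 262 = 9 \cdot 262 = 2358$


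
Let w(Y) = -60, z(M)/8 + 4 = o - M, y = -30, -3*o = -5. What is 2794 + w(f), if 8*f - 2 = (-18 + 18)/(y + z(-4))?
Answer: 2734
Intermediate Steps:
o = 5/3 (o = -1/3*(-5) = 5/3 ≈ 1.6667)
z(M) = -56/3 - 8*M (z(M) = -32 + 8*(5/3 - M) = -32 + (40/3 - 8*M) = -56/3 - 8*M)
f = 1/4 (f = 1/4 + ((-18 + 18)/(-30 + (-56/3 - 8*(-4))))/8 = 1/4 + (0/(-30 + (-56/3 + 32)))/8 = 1/4 + (0/(-30 + 40/3))/8 = 1/4 + (0/(-50/3))/8 = 1/4 + (0*(-3/50))/8 = 1/4 + (1/8)*0 = 1/4 + 0 = 1/4 ≈ 0.25000)
2794 + w(f) = 2794 - 60 = 2734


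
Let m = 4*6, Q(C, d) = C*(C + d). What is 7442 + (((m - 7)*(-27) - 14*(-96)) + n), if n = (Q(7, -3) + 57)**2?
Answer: 15552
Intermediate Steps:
m = 24
n = 7225 (n = (7*(7 - 3) + 57)**2 = (7*4 + 57)**2 = (28 + 57)**2 = 85**2 = 7225)
7442 + (((m - 7)*(-27) - 14*(-96)) + n) = 7442 + (((24 - 7)*(-27) - 14*(-96)) + 7225) = 7442 + ((17*(-27) + 1344) + 7225) = 7442 + ((-459 + 1344) + 7225) = 7442 + (885 + 7225) = 7442 + 8110 = 15552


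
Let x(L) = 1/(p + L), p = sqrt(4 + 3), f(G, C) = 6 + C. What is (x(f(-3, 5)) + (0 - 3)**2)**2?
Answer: 268844/3249 - 1037*sqrt(7)/6498 ≈ 82.324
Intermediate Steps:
p = sqrt(7) ≈ 2.6458
x(L) = 1/(L + sqrt(7)) (x(L) = 1/(sqrt(7) + L) = 1/(L + sqrt(7)))
(x(f(-3, 5)) + (0 - 3)**2)**2 = (1/((6 + 5) + sqrt(7)) + (0 - 3)**2)**2 = (1/(11 + sqrt(7)) + (-3)**2)**2 = (1/(11 + sqrt(7)) + 9)**2 = (9 + 1/(11 + sqrt(7)))**2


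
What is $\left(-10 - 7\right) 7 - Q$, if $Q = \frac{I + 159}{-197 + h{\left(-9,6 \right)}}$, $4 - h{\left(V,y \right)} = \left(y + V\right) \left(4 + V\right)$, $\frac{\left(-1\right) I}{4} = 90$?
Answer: $- \frac{24953}{208} \approx -119.97$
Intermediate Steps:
$I = -360$ ($I = \left(-4\right) 90 = -360$)
$h{\left(V,y \right)} = 4 - \left(4 + V\right) \left(V + y\right)$ ($h{\left(V,y \right)} = 4 - \left(y + V\right) \left(4 + V\right) = 4 - \left(V + y\right) \left(4 + V\right) = 4 - \left(4 + V\right) \left(V + y\right)$)
$Q = \frac{201}{208}$ ($Q = \frac{-360 + 159}{-197 - \left(65 - 54\right)} = - \frac{201}{-197 + \left(4 - 81 + 36 - 24 + 54\right)} = - \frac{201}{-197 - 11} = - \frac{201}{-208} = \left(-201\right) \left(- \frac{1}{208}\right) = \frac{201}{208} \approx 0.96635$)
$\left(-10 - 7\right) 7 - Q = \left(-10 - 7\right) 7 - \frac{201}{208} = \left(-17\right) 7 - \frac{201}{208} = -119 - \frac{201}{208} = - \frac{24953}{208}$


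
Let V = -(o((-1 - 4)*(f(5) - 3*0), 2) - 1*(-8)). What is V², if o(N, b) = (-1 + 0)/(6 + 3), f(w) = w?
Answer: 5041/81 ≈ 62.235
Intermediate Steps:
o(N, b) = -⅑ (o(N, b) = -1/9 = -1*⅑ = -⅑)
V = -71/9 (V = -(-⅑ - 1*(-8)) = -(-⅑ + 8) = -1*71/9 = -71/9 ≈ -7.8889)
V² = (-71/9)² = 5041/81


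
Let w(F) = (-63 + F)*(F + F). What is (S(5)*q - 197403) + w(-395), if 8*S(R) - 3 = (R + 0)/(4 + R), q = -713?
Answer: 1476901/9 ≈ 1.6410e+5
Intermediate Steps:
w(F) = 2*F*(-63 + F) (w(F) = (-63 + F)*(2*F) = 2*F*(-63 + F))
S(R) = 3/8 + R/(8*(4 + R)) (S(R) = 3/8 + ((R + 0)/(4 + R))/8 = 3/8 + (R/(4 + R))/8 = 3/8 + R/(8*(4 + R)))
(S(5)*q - 197403) + w(-395) = (((3 + 5)/(2*(4 + 5)))*(-713) - 197403) + 2*(-395)*(-63 - 395) = (((½)*8/9)*(-713) - 197403) + 2*(-395)*(-458) = (((½)*(⅑)*8)*(-713) - 197403) + 361820 = ((4/9)*(-713) - 197403) + 361820 = (-2852/9 - 197403) + 361820 = -1779479/9 + 361820 = 1476901/9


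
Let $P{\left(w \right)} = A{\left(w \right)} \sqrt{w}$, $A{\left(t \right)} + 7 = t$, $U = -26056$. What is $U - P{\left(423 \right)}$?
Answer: $-26056 - 1248 \sqrt{47} \approx -34612.0$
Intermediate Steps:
$A{\left(t \right)} = -7 + t$
$P{\left(w \right)} = \sqrt{w} \left(-7 + w\right)$ ($P{\left(w \right)} = \left(-7 + w\right) \sqrt{w} = \sqrt{w} \left(-7 + w\right)$)
$U - P{\left(423 \right)} = -26056 - \sqrt{423} \left(-7 + 423\right) = -26056 - 3 \sqrt{47} \cdot 416 = -26056 - 1248 \sqrt{47}$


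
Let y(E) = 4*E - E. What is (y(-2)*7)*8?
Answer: -336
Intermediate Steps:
y(E) = 3*E
(y(-2)*7)*8 = ((3*(-2))*7)*8 = -6*7*8 = -42*8 = -336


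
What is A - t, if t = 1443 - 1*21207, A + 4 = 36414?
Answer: 56174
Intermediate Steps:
A = 36410 (A = -4 + 36414 = 36410)
t = -19764 (t = 1443 - 21207 = -19764)
A - t = 36410 - 1*(-19764) = 36410 + 19764 = 56174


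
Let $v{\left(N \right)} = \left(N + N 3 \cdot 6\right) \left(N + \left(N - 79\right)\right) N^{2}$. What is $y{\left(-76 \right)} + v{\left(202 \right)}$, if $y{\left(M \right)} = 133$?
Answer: $50896869533$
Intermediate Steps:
$v{\left(N \right)} = 19 N^{3} \left(-79 + 2 N\right)$ ($v{\left(N \right)} = \left(N + 3 N 6\right) \left(N + \left(-79 + N\right)\right) N^{2} = \left(N + 18 N\right) \left(-79 + 2 N\right) N^{2} = 19 N \left(-79 + 2 N\right) N^{2} = 19 N^{3} \left(-79 + 2 N\right)$)
$y{\left(-76 \right)} + v{\left(202 \right)} = 133 + 202^{3} \left(-1501 + 38 \cdot 202\right) = 133 + 8242408 \left(-1501 + 7676\right) = 133 + 8242408 \cdot 6175 = 133 + 50896869400 = 50896869533$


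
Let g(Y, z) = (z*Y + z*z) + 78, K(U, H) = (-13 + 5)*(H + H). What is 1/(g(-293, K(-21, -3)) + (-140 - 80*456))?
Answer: -1/48302 ≈ -2.0703e-5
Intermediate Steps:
K(U, H) = -16*H
g(Y, z) = 78 + z² + Y*z (g(Y, z) = (Y*z + z²) + 78 = (z² + Y*z) + 78 = 78 + z² + Y*z)
1/(g(-293, K(-21, -3)) + (-140 - 80*456)) = 1/((78 + (-16*(-3))² - (-4688)*(-3)) + (-140 - 80*456)) = 1/((78 + 48² - 293*48) + (-140 - 36480)) = 1/((78 + 2304 - 14064) - 36620) = 1/(-11682 - 36620) = 1/(-48302) = -1/48302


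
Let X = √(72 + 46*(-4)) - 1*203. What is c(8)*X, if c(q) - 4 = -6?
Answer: 406 - 8*I*√7 ≈ 406.0 - 21.166*I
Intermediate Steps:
c(q) = -2 (c(q) = 4 - 6 = -2)
X = -203 + 4*I*√7 (X = √(72 - 184) - 203 = √(-112) - 203 = 4*I*√7 - 203 = -203 + 4*I*√7 ≈ -203.0 + 10.583*I)
c(8)*X = -2*(-203 + 4*I*√7) = 406 - 8*I*√7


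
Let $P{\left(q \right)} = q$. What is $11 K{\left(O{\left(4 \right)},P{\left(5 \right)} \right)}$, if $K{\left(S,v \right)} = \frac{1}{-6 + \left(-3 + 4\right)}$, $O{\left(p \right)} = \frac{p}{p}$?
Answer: $- \frac{11}{5} \approx -2.2$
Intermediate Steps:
$O{\left(p \right)} = 1$
$K{\left(S,v \right)} = - \frac{1}{5}$ ($K{\left(S,v \right)} = \frac{1}{-6 + 1} = \frac{1}{-5} = - \frac{1}{5}$)
$11 K{\left(O{\left(4 \right)},P{\left(5 \right)} \right)} = 11 \left(- \frac{1}{5}\right) = - \frac{11}{5}$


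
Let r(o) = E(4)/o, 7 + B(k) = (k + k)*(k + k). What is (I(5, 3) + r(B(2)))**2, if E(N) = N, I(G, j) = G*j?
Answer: 19321/81 ≈ 238.53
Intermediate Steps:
B(k) = -7 + 4*k**2 (B(k) = -7 + (k + k)*(k + k) = -7 + (2*k)*(2*k) = -7 + 4*k**2)
r(o) = 4/o
(I(5, 3) + r(B(2)))**2 = (5*3 + 4/(-7 + 4*2**2))**2 = (15 + 4/(-7 + 4*4))**2 = (15 + 4/(-7 + 16))**2 = (15 + 4/9)**2 = (139/9)**2 = 19321/81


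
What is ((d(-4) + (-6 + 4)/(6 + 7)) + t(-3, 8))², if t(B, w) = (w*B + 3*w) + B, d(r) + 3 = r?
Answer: 17424/169 ≈ 103.10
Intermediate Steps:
d(r) = -3 + r
t(B, w) = B + 3*w + B*w (t(B, w) = (B*w + 3*w) + B = (3*w + B*w) + B = B + 3*w + B*w)
((d(-4) + (-6 + 4)/(6 + 7)) + t(-3, 8))² = (((-3 - 4) + (-6 + 4)/(6 + 7)) + (-3 + 3*8 - 3*8))² = ((-7 - 2/13) + (-3 + 24 - 24))² = ((-7 - 2*1/13) - 3)² = ((-7 - 2/13) - 3)² = (-93/13 - 3)² = (-132/13)² = 17424/169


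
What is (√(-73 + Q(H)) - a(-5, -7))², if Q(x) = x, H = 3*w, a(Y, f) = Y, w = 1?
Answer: (5 + I*√70)² ≈ -45.0 + 83.666*I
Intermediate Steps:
H = 3 (H = 3*1 = 3)
(√(-73 + Q(H)) - a(-5, -7))² = (√(-73 + 3) - 1*(-5))² = (√(-70) + 5)² = (I*√70 + 5)² = (5 + I*√70)²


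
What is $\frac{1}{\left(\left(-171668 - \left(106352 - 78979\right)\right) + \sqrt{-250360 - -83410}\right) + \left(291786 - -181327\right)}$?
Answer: $\frac{137036}{37557814067} - \frac{15 i \sqrt{742}}{75115628134} \approx 3.6487 \cdot 10^{-6} - 5.4395 \cdot 10^{-9} i$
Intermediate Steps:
$\frac{1}{\left(\left(-171668 - \left(106352 - 78979\right)\right) + \sqrt{-250360 - -83410}\right) + \left(291786 - -181327\right)} = \frac{1}{\left(\left(-171668 - \left(106352 - 78979\right)\right) + \sqrt{-250360 + 83410}\right) + \left(291786 + 181327\right)} = \frac{1}{\left(\left(-171668 - 27373\right) + \sqrt{-166950}\right) + 473113} = \frac{1}{\left(\left(-171668 - 27373\right) + 15 i \sqrt{742}\right) + 473113} = \frac{1}{\left(-199041 + 15 i \sqrt{742}\right) + 473113} = \frac{1}{274072 + 15 i \sqrt{742}}$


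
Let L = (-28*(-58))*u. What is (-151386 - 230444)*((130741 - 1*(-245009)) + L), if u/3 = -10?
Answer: -124869864900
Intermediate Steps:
u = -30 (u = 3*(-10) = -30)
L = -48720 (L = -28*(-58)*(-30) = 1624*(-30) = -48720)
(-151386 - 230444)*((130741 - 1*(-245009)) + L) = (-151386 - 230444)*((130741 - 1*(-245009)) - 48720) = -381830*((130741 + 245009) - 48720) = -381830*(375750 - 48720) = -381830*327030 = -124869864900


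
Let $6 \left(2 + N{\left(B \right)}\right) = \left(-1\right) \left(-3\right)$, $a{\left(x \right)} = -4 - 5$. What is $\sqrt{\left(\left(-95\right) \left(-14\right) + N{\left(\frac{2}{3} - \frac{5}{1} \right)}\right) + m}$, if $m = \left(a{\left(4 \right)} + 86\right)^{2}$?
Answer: $\frac{\sqrt{29030}}{2} \approx 85.191$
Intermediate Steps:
$a{\left(x \right)} = -9$ ($a{\left(x \right)} = -4 - 5 = -9$)
$N{\left(B \right)} = - \frac{3}{2}$ ($N{\left(B \right)} = -2 + \frac{\left(-1\right) \left(-3\right)}{6} = -2 + \frac{1}{6} \cdot 3 = -2 + \frac{1}{2} = - \frac{3}{2}$)
$m = 5929$ ($m = \left(-9 + 86\right)^{2} = 77^{2} = 5929$)
$\sqrt{\left(\left(-95\right) \left(-14\right) + N{\left(\frac{2}{3} - \frac{5}{1} \right)}\right) + m} = \sqrt{\left(\left(-95\right) \left(-14\right) - \frac{3}{2}\right) + 5929} = \sqrt{\left(1330 - \frac{3}{2}\right) + 5929} = \sqrt{\frac{2657}{2} + 5929} = \sqrt{\frac{14515}{2}} = \frac{\sqrt{29030}}{2}$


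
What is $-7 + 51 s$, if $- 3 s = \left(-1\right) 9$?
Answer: $146$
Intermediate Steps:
$s = 3$ ($s = - \frac{\left(-1\right) 9}{3} = \left(- \frac{1}{3}\right) \left(-9\right) = 3$)
$-7 + 51 s = -7 + 51 \cdot 3 = -7 + 153 = 146$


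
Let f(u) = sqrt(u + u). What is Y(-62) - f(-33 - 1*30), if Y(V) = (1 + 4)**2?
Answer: 25 - 3*I*sqrt(14) ≈ 25.0 - 11.225*I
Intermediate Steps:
Y(V) = 25 (Y(V) = 5**2 = 25)
f(u) = sqrt(2)*sqrt(u) (f(u) = sqrt(2*u) = sqrt(2)*sqrt(u))
Y(-62) - f(-33 - 1*30) = 25 - sqrt(2)*sqrt(-33 - 1*30) = 25 - sqrt(2)*sqrt(-33 - 30) = 25 - sqrt(2)*sqrt(-63) = 25 - sqrt(2)*3*I*sqrt(7) = 25 - 3*I*sqrt(14)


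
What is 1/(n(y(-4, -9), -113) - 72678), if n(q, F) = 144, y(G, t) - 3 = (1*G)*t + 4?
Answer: -1/72534 ≈ -1.3787e-5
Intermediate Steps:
y(G, t) = 7 + G*t (y(G, t) = 3 + ((1*G)*t + 4) = 3 + (G*t + 4) = 3 + (4 + G*t) = 7 + G*t)
1/(n(y(-4, -9), -113) - 72678) = 1/(144 - 72678) = 1/(-72534) = -1/72534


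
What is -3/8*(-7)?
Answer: 21/8 ≈ 2.6250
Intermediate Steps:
-3/8*(-7) = 21/8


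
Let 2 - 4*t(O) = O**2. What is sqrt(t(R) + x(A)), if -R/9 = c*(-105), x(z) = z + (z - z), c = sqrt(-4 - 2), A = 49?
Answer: 3*sqrt(148843) ≈ 1157.4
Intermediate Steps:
c = I*sqrt(6) (c = sqrt(-6) = I*sqrt(6) ≈ 2.4495*I)
x(z) = z (x(z) = z + 0 = z)
R = 945*I*sqrt(6) (R = -9*I*sqrt(6)*(-105) = -(-945)*I*sqrt(6) = 945*I*sqrt(6) ≈ 2314.8*I)
t(O) = 1/2 - O**2/4
sqrt(t(R) + x(A)) = sqrt((1/2 - (945*I*sqrt(6))**2/4) + 49) = sqrt((1/2 - 1/4*(-5358150)) + 49) = sqrt((1/2 + 2679075/2) + 49) = sqrt(1339538 + 49) = sqrt(1339587) = 3*sqrt(148843)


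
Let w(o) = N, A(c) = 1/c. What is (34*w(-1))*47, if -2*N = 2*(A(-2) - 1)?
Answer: 2397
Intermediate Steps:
N = 3/2 (N = -(1/(-2) - 1) = -(-1/2 - 1) = -(-3)/2 = -1/2*(-3) = 3/2 ≈ 1.5000)
w(o) = 3/2
(34*w(-1))*47 = (34*(3/2))*47 = 51*47 = 2397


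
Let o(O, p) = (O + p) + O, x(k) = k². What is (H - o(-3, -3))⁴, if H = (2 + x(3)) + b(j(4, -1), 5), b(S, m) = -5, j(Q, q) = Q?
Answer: 50625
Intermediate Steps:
o(O, p) = p + 2*O
H = 6 (H = (2 + 3²) - 5 = (2 + 9) - 5 = 11 - 5 = 6)
(H - o(-3, -3))⁴ = (6 - (-3 + 2*(-3)))⁴ = (6 - (-3 - 6))⁴ = (6 - 1*(-9))⁴ = (6 + 9)⁴ = 15⁴ = 50625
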